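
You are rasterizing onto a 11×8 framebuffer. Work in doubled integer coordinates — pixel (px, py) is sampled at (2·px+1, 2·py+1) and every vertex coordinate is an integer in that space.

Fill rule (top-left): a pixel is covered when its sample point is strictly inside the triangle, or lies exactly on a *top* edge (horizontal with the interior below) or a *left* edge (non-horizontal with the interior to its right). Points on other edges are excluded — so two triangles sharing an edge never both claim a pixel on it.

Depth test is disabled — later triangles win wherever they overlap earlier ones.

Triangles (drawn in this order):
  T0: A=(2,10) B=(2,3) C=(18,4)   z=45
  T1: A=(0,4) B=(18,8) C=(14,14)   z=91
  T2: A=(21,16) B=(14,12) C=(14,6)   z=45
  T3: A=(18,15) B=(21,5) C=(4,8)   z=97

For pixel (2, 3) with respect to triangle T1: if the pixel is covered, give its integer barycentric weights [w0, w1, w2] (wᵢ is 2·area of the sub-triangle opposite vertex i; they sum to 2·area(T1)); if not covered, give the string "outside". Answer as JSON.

T0:
  2·area = 112
  edge (2, 10)→(2, 3): d=(0,-7) top-left  bias=+0
  edge (2, 3)→(18, 4): d=(16,1) right/bottom  bias=-1
  edge (18, 4)→(2, 10): d=(-16,6) right/bottom  bias=-1
    (1,2)@(3, 5): e=[7,31,74] → X
    (2,2)@(5, 5): e=[21,29,62] → X
    (3,2)@(7, 5): e=[35,27,50] → X
    (4,2)@(9, 5): e=[49,25,38] → X
    (5,2)@(11, 5): e=[63,23,26] → X
    (6,2)@(13, 5): e=[77,21,14] → X
    (7,2)@(15, 5): e=[91,19,2] → X
    (8,2)@(17, 5): e=[105,17,-10] → .
    (1,3)@(3, 7): e=[7,63,42] → X
    (5,3)@(11, 7): e=[63,55,-6] → .
    (6,3)@(13, 7): e=[77,53,-18] → .
    (7,3)@(15, 7): e=[91,51,-30] → .
  covered (12 px):
    . . . . . . . . . . .
    . . . . . . . . . . .
    . X X X X X X X . . .
    . X X X X . . . . . .
    . X . . . . . . . . .
    . . . . . . . . . . .
    . . . . . . . . . . .
    . . . . . . . . . . .
T1:
  2·area = 124
  edge (0, 4)→(18, 8): d=(18,4) right/bottom  bias=-1
  edge (18, 8)→(14, 14): d=(-4,6) right/bottom  bias=-1
  edge (14, 14)→(0, 4): d=(-14,-10) top-left  bias=+0
    (1,2)@(3, 5): e=[6,102,16] → X
    (2,2)@(5, 5): e=[-2,90,36] → .
    (1,3)@(3, 7): e=[42,94,-12] → .
    (2,3)@(5, 7): e=[34,82,8] → X
    (3,3)@(7, 7): e=[26,70,28] → X
    (4,3)@(9, 7): e=[18,58,48] → X
    (5,3)@(11, 7): e=[10,46,68] → X
    (6,3)@(13, 7): e=[2,34,88] → X
    (7,3)@(15, 7): e=[-6,22,108] → .
    (2,4)@(5, 9): e=[70,74,-20] → .
    (3,4)@(7, 9): e=[62,62,0] → X  [on edge]
    (7,4)@(15, 9): e=[30,14,80] → X
  covered (16 px):
    . . . . . . . . . . .
    . . . . . . . . . . .
    . X . . . . . . . . .
    . . X X X X X . . . .
    . . . X X X X X X . .
    . . . . . X X X . . .
    . . . . . . X . . . .
    . . . . . . . . . . .
T2:
  2·area = 42
  edge (21, 16)→(14, 12): d=(-7,-4) top-left  bias=+0
  edge (14, 12)→(14, 6): d=(0,-6) top-left  bias=+0
  edge (14, 6)→(21, 16): d=(7,10) right/bottom  bias=-1
    (7,4)@(15, 9): e=[25,6,11] → X
    (8,4)@(17, 9): e=[33,18,-9] → .
    (7,5)@(15, 11): e=[11,6,25] → X
    (8,5)@(17, 11): e=[19,18,5] → X
    (9,5)@(19, 11): e=[27,30,-15] → .
    (7,6)@(15, 13): e=[-3,6,39] → .
    (8,6)@(17, 13): e=[5,18,19] → X
    (9,6)@(19, 13): e=[13,30,-1] → .
    (8,7)@(17, 15): e=[-9,18,33] → .
  covered (4 px):
    . . . . . . . . . . .
    . . . . . . . . . . .
    . . . . . . . . . . .
    . . . . . . . . . . .
    . . . . . . . X . . .
    . . . . . . . X X . .
    . . . . . . . . X . .
    . . . . . . . . . . .
T3:
  2·area = 161  (B↔C swapped to make it positive)
  edge (18, 15)→(4, 8): d=(-14,-7) top-left  bias=+0
  edge (4, 8)→(21, 5): d=(17,-3) top-left  bias=+0
  edge (21, 5)→(18, 15): d=(-3,10) right/bottom  bias=-1
    (10,2)@(21, 5): e=[161,0,0] → .  [on edge]
    (5,3)@(11, 7): e=[63,4,94] → X
    (6,3)@(13, 7): e=[77,10,74] → X
    (7,3)@(15, 7): e=[91,16,54] → X
    (8,3)@(17, 7): e=[105,22,34] → X
    (9,3)@(19, 7): e=[119,28,14] → X
    (10,3)@(21, 7): e=[133,34,-6] → .
    (3,4)@(7, 9): e=[7,26,128] → X
    (4,4)@(9, 9): e=[21,32,108] → X
    (10,4)@(21, 9): e=[105,68,-12] → .
    (3,5)@(7, 11): e=[-21,60,122] → .
    (4,5)@(9, 11): e=[-7,66,102] → .
  covered (19 px):
    . . . . . . . . . . .
    . . . . . . . . . . .
    . . . . . . . . . . .
    . . . . . X X X X X .
    . . . X X X X X X X .
    . . . . . X X X X X .
    . . . . . . . X X . .
    . . . . . . . . . . .

Answer: [82,8,34]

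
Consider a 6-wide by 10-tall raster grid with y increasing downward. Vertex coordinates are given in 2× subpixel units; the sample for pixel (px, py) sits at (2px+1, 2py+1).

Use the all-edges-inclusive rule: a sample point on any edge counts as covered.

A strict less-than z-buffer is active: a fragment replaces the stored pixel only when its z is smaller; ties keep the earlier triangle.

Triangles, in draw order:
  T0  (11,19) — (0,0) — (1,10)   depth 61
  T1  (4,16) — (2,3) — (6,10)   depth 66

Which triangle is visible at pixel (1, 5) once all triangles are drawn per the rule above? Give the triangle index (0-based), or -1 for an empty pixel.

T0:
  2·area = 91  (B↔C swapped to make it positive)
  edge (11, 19)→(1, 10): d=(-10,-9) inclusive
  edge (1, 10)→(0, 0): d=(-1,-10) inclusive
  edge (0, 0)→(11, 19): d=(11,19) inclusive
    (0,1)@(1, 3): e=[70,7,14] → X
    (1,1)@(3, 3): e=[88,27,-24] → .
    (0,2)@(1, 5): e=[50,5,36] → X
    (1,2)@(3, 5): e=[68,25,-2] → .
    (0,3)@(1, 7): e=[30,3,58] → X
    (1,3)@(3, 7): e=[48,23,20] → X
    (2,3)@(5, 7): e=[66,43,-18] → .
    (0,4)@(1, 9): e=[10,1,80] → X
    (2,4)@(5, 9): e=[46,41,4] → X
    (3,4)@(7, 9): e=[64,61,-34] → .
    (0,5)@(1, 11): e=[-10,-1,102] → .
    (1,5)@(3, 11): e=[8,19,64] → X
    (5,9)@(11, 19): e=[0,91,0] → X  [on edge]
  covered (14 px):
    . . . . . .
    X . . . . .
    X . . . . .
    X X . . . .
    X X X . . .
    . X X . . .
    . . X X . .
    . . . X . .
    . . . . X .
    . . . . . X
T1:
  2·area = 38
  edge (4, 16)→(2, 3): d=(-2,-13) inclusive
  edge (2, 3)→(6, 10): d=(4,7) inclusive
  edge (6, 10)→(4, 16): d=(-2,6) inclusive
    (4,0)@(9, 1): e=[95,-57,0] → .  [on edge]
    (1,2)@(3, 5): e=[9,1,28] → X
    (2,2)@(5, 5): e=[35,-13,16] → .
    (1,3)@(3, 7): e=[5,9,24] → X
    (2,3)@(5, 7): e=[31,-5,12] → .
    (3,3)@(7, 7): e=[57,-19,0] → .  [on edge]
    (1,4)@(3, 9): e=[1,17,20] → X
    (2,4)@(5, 9): e=[27,3,8] → X
    (3,4)@(7, 9): e=[53,-11,-4] → .
    (1,5)@(3, 11): e=[-3,25,16] → .
    (2,5)@(5, 11): e=[23,11,4] → X
    (3,5)@(7, 11): e=[49,-3,-8] → .
    (2,6)@(5, 13): e=[19,19,0] → X  [on edge]
    (1,9)@(3, 19): e=[-19,57,0] → .  [on edge]
  covered (6 px):
    . . . . . .
    . . . . . .
    . X . . . .
    . X . . . .
    . X X . . .
    . . X . . .
    . . X . . .
    . . . . . .
    . . . . . .
    . . . . . .

Z-buffer (winner per pixel, '.' = empty):
  . . . . . .
  0 . . . . .
  0 1 . . . .
  0 0 . . . .
  0 0 0 . . .
  . 0 0 . . .
  . . 0 0 . .
  . . . 0 . .
  . . . . 0 .
  . . . . . 0

Answer: 0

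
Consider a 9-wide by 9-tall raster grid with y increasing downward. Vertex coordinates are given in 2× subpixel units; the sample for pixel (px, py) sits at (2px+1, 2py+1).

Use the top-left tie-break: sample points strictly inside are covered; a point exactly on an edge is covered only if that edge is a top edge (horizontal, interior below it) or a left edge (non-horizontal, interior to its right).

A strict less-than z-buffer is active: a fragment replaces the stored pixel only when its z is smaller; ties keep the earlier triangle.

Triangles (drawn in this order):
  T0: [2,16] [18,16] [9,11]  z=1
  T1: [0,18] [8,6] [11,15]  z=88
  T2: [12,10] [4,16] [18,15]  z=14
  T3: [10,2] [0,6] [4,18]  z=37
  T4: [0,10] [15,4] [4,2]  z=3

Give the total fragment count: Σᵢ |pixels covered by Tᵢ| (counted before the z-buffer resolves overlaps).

T0:
  2·area = 80  (B↔C swapped to make it positive)
  edge (2, 16)→(9, 11): d=(7,-5) top-left  bias=+0
  edge (9, 11)→(18, 16): d=(9,5) right/bottom  bias=-1
  edge (18, 16)→(2, 16): d=(-16,0) right/bottom  bias=-1
    (4,5)@(9, 11): e=[0,0,80] → ·  [on edge]
    (3,6)@(7, 13): e=[4,28,48] → █
    (4,6)@(9, 13): e=[14,18,48] → █
    (5,6)@(11, 13): e=[24,8,48] → █
    (6,6)@(13, 13): e=[34,-2,48] → ·
    (2,7)@(5, 15): e=[8,56,16] → █
    (6,7)@(13, 15): e=[48,16,16] → █
    (7,7)@(15, 15): e=[58,6,16] → █
    (8,7)@(17, 15): e=[68,-4,16] → ·
    (2,8)@(5, 17): e=[22,74,-16] → ·
    (3,8)@(7, 17): e=[32,64,-16] → ·
    (4,8)@(9, 17): e=[42,54,-16] → ·
  covered (9 px):
    · · · · · · · · ·
    · · · · · · · · ·
    · · · · · · · · ·
    · · · · · · · · ·
    · · · · · · · · ·
    · · · · · · · · ·
    · · · █ █ █ · · ·
    · · █ █ █ █ █ █ ·
    · · · · · · · · ·
T1:
  2·area = 108
  edge (0, 18)→(8, 6): d=(8,-12) top-left  bias=+0
  edge (8, 6)→(11, 15): d=(3,9) right/bottom  bias=-1
  edge (11, 15)→(0, 18): d=(-11,3) right/bottom  bias=-1
    (3,1)@(7, 3): e=[-36,0,144] → ·  [on edge]
    (3,4)@(7, 9): e=[12,18,78] → █
    (4,4)@(9, 9): e=[36,0,72] → ·  [on edge]
    (2,5)@(5, 11): e=[4,42,62] → █
    (4,5)@(9, 11): e=[52,6,50] → █
    (5,5)@(11, 11): e=[76,-12,44] → ·
    (2,6)@(5, 13): e=[20,48,40] → █
    (5,6)@(11, 13): e=[92,-6,22] → ·
    (1,7)@(3, 15): e=[12,72,24] → █
    (5,7)@(11, 15): e=[108,0,0] → ·  [on edge]
    (0,8)@(1, 17): e=[4,96,8] → █
    (2,8)@(5, 17): e=[52,60,-4] → ·
  covered (13 px):
    · · · · · · · · ·
    · · · · · · · · ·
    · · · · · · · · ·
    · · · · · · · · ·
    · · · █ · · · · ·
    · · █ █ █ · · · ·
    · · █ █ █ · · · ·
    · █ █ █ █ · · · ·
    █ █ · · · · · · ·
T2:
  2·area = 76  (B↔C swapped to make it positive)
  edge (12, 10)→(18, 15): d=(6,5) right/bottom  bias=-1
  edge (18, 15)→(4, 16): d=(-14,1) right/bottom  bias=-1
  edge (4, 16)→(12, 10): d=(8,-6) top-left  bias=+0
    (5,5)@(11, 11): e=[11,63,2] → █
    (6,5)@(13, 11): e=[1,61,14] → █
    (7,5)@(15, 11): e=[-9,59,26] → ·
    (4,6)@(9, 13): e=[33,37,6] → █
    (7,6)@(15, 13): e=[3,31,42] → █
    (8,6)@(17, 13): e=[-7,29,54] → ·
    (3,7)@(7, 15): e=[55,11,10] → █
    (8,7)@(17, 15): e=[5,1,70] → █
    (3,8)@(7, 17): e=[67,-17,26] → ·
    (4,8)@(9, 17): e=[57,-19,38] → ·
    (5,8)@(11, 17): e=[47,-21,50] → ·
    (6,8)@(13, 17): e=[37,-23,62] → ·
  covered (12 px):
    · · · · · · · · ·
    · · · · · · · · ·
    · · · · · · · · ·
    · · · · · · · · ·
    · · · · · · · · ·
    · · · · · █ █ · ·
    · · · · █ █ █ █ ·
    · · · █ █ █ █ █ █
    · · · · · · · · ·
T3:
  2·area = 136  (B↔C swapped to make it positive)
  edge (10, 2)→(4, 18): d=(-6,16) right/bottom  bias=-1
  edge (4, 18)→(0, 6): d=(-4,-12) top-left  bias=+0
  edge (0, 6)→(10, 2): d=(10,-4) top-left  bias=+0
    (4,1)@(9, 3): e=[10,120,6] → █
    (5,1)@(11, 3): e=[-22,144,14] → ·
    (1,2)@(3, 5): e=[94,40,2] → █
    (2,2)@(5, 5): e=[62,64,10] → █
    (3,2)@(7, 5): e=[30,88,18] → █
    (4,2)@(9, 5): e=[-2,112,26] → ·
    (0,3)@(1, 7): e=[114,8,14] → █
    (4,3)@(9, 7): e=[-14,104,46] → ·
    (0,4)@(1, 9): e=[102,0,34] → █  [on edge]
    (4,4)@(9, 9): e=[-26,96,66] → ·
    (0,5)@(1, 11): e=[90,-8,54] → ·
    (1,5)@(3, 11): e=[58,16,62] → █
    (1,7)@(3, 15): e=[34,0,102] → █  [on edge]
  covered (18 px):
    · · · · · · · · ·
    · · · · █ · · · ·
    · █ █ █ · · · · ·
    █ █ █ █ · · · · ·
    █ █ █ █ · · · · ·
    · █ █ · · · · · ·
    · █ █ · · · · · ·
    · █ █ · · · · · ·
    · · · · · · · · ·
T4:
  2·area = 96  (B↔C swapped to make it positive)
  edge (0, 10)→(4, 2): d=(4,-8) top-left  bias=+0
  edge (4, 2)→(15, 4): d=(11,2) right/bottom  bias=-1
  edge (15, 4)→(0, 10): d=(-15,6) right/bottom  bias=-1
    (2,1)@(5, 3): e=[12,9,75] → █
    (3,1)@(7, 3): e=[28,5,63] → █
    (4,1)@(9, 3): e=[44,1,51] → █
    (5,1)@(11, 3): e=[60,-3,39] → ·
    (1,2)@(3, 5): e=[4,35,57] → █
    (5,2)@(11, 5): e=[68,19,9] → █
    (6,2)@(13, 5): e=[84,15,-3] → ·
    (1,3)@(3, 7): e=[12,57,27] → █
    (4,3)@(9, 7): e=[60,45,-9] → ·
    (5,3)@(11, 7): e=[76,41,-21] → ·
    (0,4)@(1, 9): e=[4,83,9] → █
    (1,4)@(3, 9): e=[20,79,-3] → ·
  covered (12 px):
    · · · · · · · · ·
    · · █ █ █ · · · ·
    · █ █ █ █ █ · · ·
    · █ █ █ · · · · ·
    █ · · · · · · · ·
    · · · · · · · · ·
    · · · · · · · · ·
    · · · · · · · · ·
    · · · · · · · · ·

Result: 64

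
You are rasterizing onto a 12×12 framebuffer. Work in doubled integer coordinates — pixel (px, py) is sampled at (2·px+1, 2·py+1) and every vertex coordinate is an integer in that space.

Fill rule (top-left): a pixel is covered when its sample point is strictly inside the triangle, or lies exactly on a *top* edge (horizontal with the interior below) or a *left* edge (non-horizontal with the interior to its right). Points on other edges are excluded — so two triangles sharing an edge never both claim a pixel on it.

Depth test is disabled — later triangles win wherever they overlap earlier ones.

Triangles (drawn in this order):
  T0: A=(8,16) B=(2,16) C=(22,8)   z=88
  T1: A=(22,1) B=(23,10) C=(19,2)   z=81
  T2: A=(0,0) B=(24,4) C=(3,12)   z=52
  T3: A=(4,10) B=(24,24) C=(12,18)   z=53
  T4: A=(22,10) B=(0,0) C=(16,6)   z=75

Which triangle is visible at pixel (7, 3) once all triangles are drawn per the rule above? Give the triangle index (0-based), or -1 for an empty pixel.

T0:
  2·area = 48
  edge (8, 16)→(2, 16): d=(-6,0) right/bottom  bias=-1
  edge (2, 16)→(22, 8): d=(20,-8) top-left  bias=+0
  edge (22, 8)→(8, 16): d=(-14,8) right/bottom  bias=-1
    (7,5)@(15, 11): e=[30,4,14] → #
    (8,5)@(17, 11): e=[30,20,-2] → ·
    (5,6)@(11, 13): e=[18,12,18] → #
    (6,6)@(13, 13): e=[18,28,2] → #
    (7,6)@(15, 13): e=[18,44,-14] → ·
    (2,7)@(5, 15): e=[6,4,38] → #
    (3,7)@(7, 15): e=[6,20,22] → #
    (4,7)@(9, 15): e=[6,36,6] → #
    (5,7)@(11, 15): e=[6,52,-10] → ·
    (6,7)@(13, 15): e=[6,68,-26] → ·
    (2,8)@(5, 17): e=[-6,44,10] → ·
    (3,8)@(7, 17): e=[-6,60,-6] → ·
  covered (6 px):
    · · · · · · · · · · · ·
    · · · · · · · · · · · ·
    · · · · · · · · · · · ·
    · · · · · · · · · · · ·
    · · · · · · · · · · · ·
    · · · · · · · # · · · ·
    · · · · · # # · · · · ·
    · · # # # · · · · · · ·
    · · · · · · · · · · · ·
    · · · · · · · · · · · ·
    · · · · · · · · · · · ·
    · · · · · · · · · · · ·
T1:
  2·area = 28
  edge (22, 1)→(23, 10): d=(1,9) right/bottom  bias=-1
  edge (23, 10)→(19, 2): d=(-4,-8) top-left  bias=+0
  edge (19, 2)→(22, 1): d=(3,-1) top-left  bias=+0
    (10,1)@(21, 3): e=[11,12,5] → #
    (11,1)@(23, 3): e=[-7,28,7] → ·
    (10,2)@(21, 5): e=[13,4,11] → #
    (11,2)@(23, 5): e=[-5,20,13] → ·
    (10,3)@(21, 7): e=[15,-4,17] → ·
  covered (2 px):
    · · · · · · · · · · · ·
    · · · · · · · · · · # ·
    · · · · · · · · · · # ·
    · · · · · · · · · · · ·
    · · · · · · · · · · · ·
    · · · · · · · · · · · ·
    · · · · · · · · · · · ·
    · · · · · · · · · · · ·
    · · · · · · · · · · · ·
    · · · · · · · · · · · ·
    · · · · · · · · · · · ·
    · · · · · · · · · · · ·
T2:
  2·area = 276
  edge (0, 0)→(24, 4): d=(24,4) right/bottom  bias=-1
  edge (24, 4)→(3, 12): d=(-21,8) right/bottom  bias=-1
  edge (3, 12)→(0, 0): d=(-3,-12) top-left  bias=+0
    (0,0)@(1, 1): e=[20,247,9] → #
    (1,0)@(3, 1): e=[12,231,33] → #
    (2,0)@(5, 1): e=[4,215,57] → #
    (3,0)@(7, 1): e=[-4,199,81] → ·
    (0,1)@(1, 3): e=[68,205,3] → #
    (3,1)@(7, 3): e=[44,157,75] → #
    (4,1)@(9, 3): e=[36,141,99] → #
    (5,1)@(11, 3): e=[28,125,123] → #
    (6,1)@(13, 3): e=[20,109,147] → #
    (7,1)@(15, 3): e=[12,93,171] → #
    (8,1)@(17, 3): e=[4,77,195] → #
    (9,1)@(19, 3): e=[-4,61,219] → ·
  covered (35 px):
    # # # · · · · · · · · ·
    # # # # # # # # # · · ·
    · # # # # # # # # # # ·
    · # # # # # # # · · · ·
    · # # # # · · · · · · ·
    · # # · · · · · · · · ·
    · · · · · · · · · · · ·
    · · · · · · · · · · · ·
    · · · · · · · · · · · ·
    · · · · · · · · · · · ·
    · · · · · · · · · · · ·
    · · · · · · · · · · · ·
T3:
  2·area = 48
  edge (4, 10)→(24, 24): d=(20,14) right/bottom  bias=-1
  edge (24, 24)→(12, 18): d=(-12,-6) top-left  bias=+0
  edge (12, 18)→(4, 10): d=(-8,-8) top-left  bias=+0
    (0,3)@(1, 7): e=[-18,66,0] → ·  [on edge]
    (1,4)@(3, 9): e=[-6,54,0] → ·  [on edge]
    (2,5)@(5, 11): e=[6,42,0] → #  [on edge]
    (3,5)@(7, 11): e=[-22,54,16] → ·
    (2,6)@(5, 13): e=[46,18,-16] → ·
    (3,6)@(7, 13): e=[18,30,0] → #  [on edge]
    (4,6)@(9, 13): e=[-10,42,16] → ·
    (3,7)@(7, 15): e=[58,6,-16] → ·
    (4,7)@(9, 15): e=[30,18,0] → #  [on edge]
    (5,7)@(11, 15): e=[2,30,16] → #
    (6,7)@(13, 15): e=[-26,42,32] → ·
    (4,8)@(9, 17): e=[70,-6,-16] → ·
    (5,8)@(11, 17): e=[42,6,0] → #  [on edge]
    (6,9)@(13, 19): e=[54,-6,0] → ·  [on edge]
    (7,10)@(15, 21): e=[66,-18,0] → ·  [on edge]
    (8,11)@(17, 23): e=[78,-30,0] → ·  [on edge]
  covered (8 px):
    · · · · · · · · · · · ·
    · · · · · · · · · · · ·
    · · · · · · · · · · · ·
    · · · · · · · · · · · ·
    · · · · · · · · · · · ·
    · · # · · · · · · · · ·
    · · · # · · · · · · · ·
    · · · · # # · · · · · ·
    · · · · · # # · · · · ·
    · · · · · · · # · · · ·
    · · · · · · · · · # · ·
    · · · · · · · · · · · ·
T4:
  2·area = 28
  edge (22, 10)→(0, 0): d=(-22,-10) top-left  bias=+0
  edge (0, 0)→(16, 6): d=(16,6) right/bottom  bias=-1
  edge (16, 6)→(22, 10): d=(6,4) right/bottom  bias=-1
    (3,1)@(7, 3): e=[4,6,18] → #
    (4,1)@(9, 3): e=[24,-6,10] → ·
    (3,2)@(7, 5): e=[-40,38,30] → ·
    (5,2)@(11, 5): e=[0,14,14] → #  [on edge]
    (6,2)@(13, 5): e=[20,2,6] → #
    (7,2)@(15, 5): e=[40,-10,-2] → ·
    (5,3)@(11, 7): e=[-44,46,26] → ·
    (6,3)@(13, 7): e=[-24,34,18] → ·
    (8,3)@(17, 7): e=[16,10,2] → #
    (9,3)@(19, 7): e=[36,-2,-6] → ·
    (8,4)@(17, 9): e=[-28,42,14] → ·
  covered (4 px):
    · · · · · · · · · · · ·
    · · · # · · · · · · · ·
    · · · · · # # · · · · ·
    · · · · · · · · # · · ·
    · · · · · · · · · · · ·
    · · · · · · · · · · · ·
    · · · · · · · · · · · ·
    · · · · · · · · · · · ·
    · · · · · · · · · · · ·
    · · · · · · · · · · · ·
    · · · · · · · · · · · ·
    · · · · · · · · · · · ·

Z-buffer (winner per pixel, '.' = empty):
  2 2 2 . . . . . . . . .
  2 2 2 4 2 2 2 2 2 . 1 .
  . 2 2 2 2 4 4 2 2 2 2 .
  . 2 2 2 2 2 2 2 4 . . .
  . 2 2 2 2 . . . . . . .
  . 2 3 . . . . 0 . . . .
  . . . 3 . 0 0 . . . . .
  . . 0 0 3 3 . . . . . .
  . . . . . 3 3 . . . . .
  . . . . . . . 3 . . . .
  . . . . . . . . . 3 . .
  . . . . . . . . . . . .

Result: 2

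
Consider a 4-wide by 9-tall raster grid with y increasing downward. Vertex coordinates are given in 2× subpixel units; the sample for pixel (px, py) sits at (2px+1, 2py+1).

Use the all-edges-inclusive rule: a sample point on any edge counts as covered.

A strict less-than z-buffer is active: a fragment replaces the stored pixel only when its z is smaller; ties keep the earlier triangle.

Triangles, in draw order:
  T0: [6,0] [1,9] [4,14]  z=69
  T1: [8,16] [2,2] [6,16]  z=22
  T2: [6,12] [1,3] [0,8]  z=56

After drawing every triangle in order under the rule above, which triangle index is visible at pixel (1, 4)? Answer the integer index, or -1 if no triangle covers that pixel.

T0:
  2·area = 52  (B↔C swapped to make it positive)
  edge (6, 0)→(4, 14): d=(-2,14) inclusive
  edge (4, 14)→(1, 9): d=(-3,-5) inclusive
  edge (1, 9)→(6, 0): d=(5,-9) inclusive
    (2,1)@(5, 3): e=[8,38,6] → #
    (3,1)@(7, 3): e=[-20,48,24] → ·
    (2,2)@(5, 5): e=[4,32,16] → #
    (3,2)@(7, 5): e=[-24,42,34] → ·
    (1,3)@(3, 7): e=[28,16,8] → #
    (2,3)@(5, 7): e=[0,26,26] → #  [on edge]
    (3,3)@(7, 7): e=[-28,36,44] → ·
    (0,4)@(1, 9): e=[52,0,0] → #  [on edge]
    (2,4)@(5, 9): e=[-4,20,36] → ·
    (0,5)@(1, 11): e=[48,-6,10] → ·
    (1,5)@(3, 11): e=[20,4,28] → #
    (2,5)@(5, 11): e=[-8,14,46] → ·
  covered (7 px):
    · · · ·
    · · # ·
    · · # ·
    · # # ·
    # # · ·
    · # · ·
    · · · ·
    · · · ·
    · · · ·
T1:
  2·area = 28  (B↔C swapped to make it positive)
  edge (8, 16)→(6, 16): d=(-2,0) inclusive
  edge (6, 16)→(2, 2): d=(-4,-14) inclusive
  edge (2, 2)→(8, 16): d=(6,14) inclusive
    (1,2)@(3, 5): e=[22,2,4] → #
    (2,2)@(5, 5): e=[22,30,-24] → ·
    (1,3)@(3, 7): e=[18,-6,16] → ·
    (2,4)@(5, 9): e=[14,14,0] → #  [on edge]
    (3,4)@(7, 9): e=[14,42,-28] → ·
    (2,5)@(5, 11): e=[10,6,12] → #
    (3,5)@(7, 11): e=[10,34,-16] → ·
    (2,6)@(5, 13): e=[6,-2,24] → ·
    (3,7)@(7, 15): e=[2,18,8] → #
    (3,8)@(7, 17): e=[-2,10,20] → ·
  covered (4 px):
    · · · ·
    · · · ·
    · # · ·
    · · · ·
    · · # ·
    · · # ·
    · · · ·
    · · · #
    · · · ·
T2:
  2·area = 34  (B↔C swapped to make it positive)
  edge (6, 12)→(0, 8): d=(-6,-4) inclusive
  edge (0, 8)→(1, 3): d=(1,-5) inclusive
  edge (1, 3)→(6, 12): d=(5,9) inclusive
    (0,1)@(1, 3): e=[34,0,0] → #  [on edge]
    (1,1)@(3, 3): e=[42,10,-18] → ·
    (0,2)@(1, 5): e=[22,2,10] → #
    (1,2)@(3, 5): e=[30,12,-8] → ·
    (0,3)@(1, 7): e=[10,4,20] → #
    (1,3)@(3, 7): e=[18,14,2] → #
    (2,3)@(5, 7): e=[26,24,-16] → ·
    (0,4)@(1, 9): e=[-2,6,30] → ·
    (1,4)@(3, 9): e=[6,16,12] → #
    (2,4)@(5, 9): e=[14,26,-6] → ·
    (1,5)@(3, 11): e=[-6,18,22] → ·
    (2,5)@(5, 11): e=[2,28,4] → #
  covered (6 px):
    · · · ·
    # · · ·
    # · · ·
    # # · ·
    · # · ·
    · · # ·
    · · · ·
    · · · ·
    · · · ·

Z-buffer (winner per pixel, '.' = empty):
  . . . .
  2 . 0 .
  2 1 0 .
  2 2 0 .
  0 2 1 .
  . 0 1 .
  . . . .
  . . . 1
  . . . .

Answer: 2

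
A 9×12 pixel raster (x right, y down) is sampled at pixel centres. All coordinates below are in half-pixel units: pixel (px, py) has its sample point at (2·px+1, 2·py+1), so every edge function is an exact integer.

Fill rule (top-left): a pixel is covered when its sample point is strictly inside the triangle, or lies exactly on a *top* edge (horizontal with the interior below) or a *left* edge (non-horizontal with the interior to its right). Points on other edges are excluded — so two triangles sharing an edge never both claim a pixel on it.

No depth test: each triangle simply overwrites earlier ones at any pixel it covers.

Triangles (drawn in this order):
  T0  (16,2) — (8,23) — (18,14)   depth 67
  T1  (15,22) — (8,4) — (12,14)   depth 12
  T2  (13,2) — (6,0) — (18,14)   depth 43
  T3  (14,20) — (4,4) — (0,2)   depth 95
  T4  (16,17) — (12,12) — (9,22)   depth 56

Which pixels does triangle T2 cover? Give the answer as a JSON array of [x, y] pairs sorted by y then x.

T0:
  2·area = 138  (B↔C swapped to make it positive)
  edge (16, 2)→(18, 14): d=(2,12) right/bottom  bias=-1
  edge (18, 14)→(8, 23): d=(-10,9) right/bottom  bias=-1
  edge (8, 23)→(16, 2): d=(8,-21) top-left  bias=+0
    (7,2)@(15, 5): e=[18,117,3] → #
    (8,2)@(17, 5): e=[-6,99,45] → ·
    (7,3)@(15, 7): e=[22,97,19] → #
    (8,3)@(17, 7): e=[-2,79,61] → ·
    (7,4)@(15, 9): e=[26,77,35] → #
    (8,4)@(17, 9): e=[2,59,77] → #
    (6,5)@(13, 11): e=[54,75,9] → #
    (6,6)@(13, 13): e=[58,55,25] → #
    (6,7)@(13, 15): e=[62,35,41] → #
    (8,7)@(17, 15): e=[14,-1,125] → ·
    (5,8)@(11, 17): e=[90,33,15] → #
    (7,8)@(15, 17): e=[42,-3,99] → ·
  covered (16 px):
    · · · · · · · · ·
    · · · · · · · · ·
    · · · · · · · # ·
    · · · · · · · # ·
    · · · · · · · # #
    · · · · · · # # #
    · · · · · · # # #
    · · · · · · # # ·
    · · · · · # # · ·
    · · · · · # · · ·
    · · · · # · · · ·
    · · · · · · · · ·
T1:
  2·area = 2
  edge (15, 22)→(8, 4): d=(-7,-18) top-left  bias=+0
  edge (8, 4)→(12, 14): d=(4,10) right/bottom  bias=-1
  edge (12, 14)→(15, 22): d=(3,8) right/bottom  bias=-1
  covered (0 px):
    · · · · · · · · ·
    · · · · · · · · ·
    · · · · · · · · ·
    · · · · · · · · ·
    · · · · · · · · ·
    · · · · · · · · ·
    · · · · · · · · ·
    · · · · · · · · ·
    · · · · · · · · ·
    · · · · · · · · ·
    · · · · · · · · ·
    · · · · · · · · ·
T2:
  2·area = 74  (B↔C swapped to make it positive)
  edge (13, 2)→(18, 14): d=(5,12) right/bottom  bias=-1
  edge (18, 14)→(6, 0): d=(-12,-14) top-left  bias=+0
  edge (6, 0)→(13, 2): d=(7,2) right/bottom  bias=-1
    (3,0)@(7, 1): e=[67,2,5] → #
    (4,0)@(9, 1): e=[43,30,1] → #
    (5,0)@(11, 1): e=[19,58,-3] → ·
    (3,1)@(7, 3): e=[77,-22,19] → ·
    (4,1)@(9, 3): e=[53,6,15] → #
    (5,1)@(11, 3): e=[29,34,11] → #
    (6,1)@(13, 3): e=[5,62,7] → #
    (7,1)@(15, 3): e=[-19,90,3] → ·
    (4,2)@(9, 5): e=[63,-18,29] → ·
    (5,2)@(11, 5): e=[39,10,25] → #
    (7,2)@(15, 5): e=[-9,66,17] → ·
    (5,3)@(11, 7): e=[49,-14,39] → ·
  covered (10 px):
    · · · # # · · · ·
    · · · · # # # · ·
    · · · · · # # · ·
    · · · · · · # # ·
    · · · · · · · # ·
    · · · · · · · · ·
    · · · · · · · · ·
    · · · · · · · · ·
    · · · · · · · · ·
    · · · · · · · · ·
    · · · · · · · · ·
    · · · · · · · · ·
T3:
  2·area = 44  (B↔C swapped to make it positive)
  edge (14, 20)→(0, 2): d=(-14,-18) top-left  bias=+0
  edge (0, 2)→(4, 4): d=(4,2) right/bottom  bias=-1
  edge (4, 4)→(14, 20): d=(10,16) right/bottom  bias=-1
    (0,1)@(1, 3): e=[4,2,38] → #
    (1,1)@(3, 3): e=[40,-2,6] → ·
    (0,2)@(1, 5): e=[-24,10,58] → ·
    (1,2)@(3, 5): e=[12,6,26] → #
    (2,2)@(5, 5): e=[48,2,-6] → ·
    (1,3)@(3, 7): e=[-16,14,46] → ·
    (2,3)@(5, 7): e=[20,10,14] → #
    (3,3)@(7, 7): e=[56,6,-18] → ·
    (2,4)@(5, 9): e=[-8,18,34] → ·
    (3,4)@(7, 9): e=[28,14,2] → #
    (4,4)@(9, 9): e=[64,10,-30] → ·
    (3,5)@(7, 11): e=[0,22,22] → #  [on edge]
  covered (6 px):
    · · · · · · · · ·
    # · · · · · · · ·
    · # · · · · · · ·
    · · # · · · · · ·
    · · · # · · · · ·
    · · · # · · · · ·
    · · · · # · · · ·
    · · · · · · · · ·
    · · · · · · · · ·
    · · · · · · · · ·
    · · · · · · · · ·
    · · · · · · · · ·
T4:
  2·area = 55  (B↔C swapped to make it positive)
  edge (16, 17)→(9, 22): d=(-7,5) right/bottom  bias=-1
  edge (9, 22)→(12, 12): d=(3,-10) top-left  bias=+0
  edge (12, 12)→(16, 17): d=(4,5) right/bottom  bias=-1
    (6,7)@(13, 15): e=[29,19,7] → #
    (7,7)@(15, 15): e=[19,39,-3] → ·
    (5,8)@(11, 17): e=[25,5,25] → #
    (7,8)@(15, 17): e=[5,45,5] → #
    (8,8)@(17, 17): e=[-5,65,-5] → ·
    (5,9)@(11, 19): e=[11,11,33] → #
    (7,9)@(15, 19): e=[-9,51,13] → ·
    (5,10)@(11, 21): e=[-3,17,41] → ·
    (6,10)@(13, 21): e=[-13,37,31] → ·
  covered (6 px):
    · · · · · · · · ·
    · · · · · · · · ·
    · · · · · · · · ·
    · · · · · · · · ·
    · · · · · · · · ·
    · · · · · · · · ·
    · · · · · · · · ·
    · · · · · · # · ·
    · · · · · # # # ·
    · · · · · # # · ·
    · · · · · · · · ·
    · · · · · · · · ·

Result: [[3,0],[4,0],[4,1],[5,1],[6,1],[5,2],[6,2],[6,3],[7,3],[7,4]]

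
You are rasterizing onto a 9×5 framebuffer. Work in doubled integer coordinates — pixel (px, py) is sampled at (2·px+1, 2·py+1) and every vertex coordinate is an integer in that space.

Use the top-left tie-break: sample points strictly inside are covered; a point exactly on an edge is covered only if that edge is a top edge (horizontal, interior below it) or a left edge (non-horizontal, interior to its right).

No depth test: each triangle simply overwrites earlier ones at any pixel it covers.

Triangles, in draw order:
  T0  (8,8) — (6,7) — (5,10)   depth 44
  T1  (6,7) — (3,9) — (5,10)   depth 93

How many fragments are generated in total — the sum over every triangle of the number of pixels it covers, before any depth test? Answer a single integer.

T0:
  2·area = 7  (B↔C swapped to make it positive)
  edge (8, 8)→(5, 10): d=(-3,2) right/bottom  bias=-1
  edge (5, 10)→(6, 7): d=(1,-3) top-left  bias=+0
  edge (6, 7)→(8, 8): d=(2,1) right/bottom  bias=-1
  covered (0 px):
    . . . . . . . . .
    . . . . . . . . .
    . . . . . . . . .
    . . . . . . . . .
    . . . . . . . . .
T1:
  2·area = 7  (B↔C swapped to make it positive)
  edge (6, 7)→(5, 10): d=(-1,3) right/bottom  bias=-1
  edge (5, 10)→(3, 9): d=(-2,-1) top-left  bias=+0
  edge (3, 9)→(6, 7): d=(3,-2) top-left  bias=+0
    (7,0)@(15, 1): e=[-21,28,0] → .  [on edge]
    (4,2)@(9, 5): e=[-7,14,0] → .  [on edge]
    (1,4)@(3, 9): e=[7,0,0] → X  [on edge]
    (2,4)@(5, 9): e=[1,2,4] → X
    (3,4)@(7, 9): e=[-5,4,8] → .
  covered (2 px):
    . . . . . . . . .
    . . . . . . . . .
    . . . . . . . . .
    . . . . . . . . .
    . X X . . . . . .

Final: 2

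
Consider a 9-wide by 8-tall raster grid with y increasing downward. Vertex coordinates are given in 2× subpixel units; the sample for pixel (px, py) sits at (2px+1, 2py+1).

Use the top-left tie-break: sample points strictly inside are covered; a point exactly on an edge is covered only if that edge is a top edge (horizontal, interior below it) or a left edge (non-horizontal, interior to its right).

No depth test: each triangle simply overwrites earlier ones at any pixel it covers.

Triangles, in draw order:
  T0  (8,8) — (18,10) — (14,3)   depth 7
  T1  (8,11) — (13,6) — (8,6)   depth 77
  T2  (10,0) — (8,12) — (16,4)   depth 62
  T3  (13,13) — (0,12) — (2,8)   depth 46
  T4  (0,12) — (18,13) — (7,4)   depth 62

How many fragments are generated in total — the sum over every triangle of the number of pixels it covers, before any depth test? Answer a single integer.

T0:
  2·area = 62  (B↔C swapped to make it positive)
  edge (8, 8)→(14, 3): d=(6,-5) top-left  bias=+0
  edge (14, 3)→(18, 10): d=(4,7) right/bottom  bias=-1
  edge (18, 10)→(8, 8): d=(-10,-2) top-left  bias=+0
    (6,2)@(13, 5): e=[7,15,40] → X
    (7,2)@(15, 5): e=[17,1,44] → X
    (8,2)@(17, 5): e=[27,-13,48] → .
    (1,3)@(3, 7): e=[-31,93,0] → .  [on edge]
    (5,3)@(11, 7): e=[9,37,16] → X
    (8,3)@(17, 7): e=[39,-5,28] → .
    (5,4)@(11, 9): e=[21,45,-4] → .
    (6,4)@(13, 9): e=[31,31,0] → X  [on edge]
    (8,4)@(17, 9): e=[51,3,8] → X
    (6,5)@(13, 11): e=[43,39,-20] → .
    (7,5)@(15, 11): e=[53,25,-16] → .
    (8,5)@(17, 11): e=[63,11,-12] → .
  covered (8 px):
    . . . . . . . . .
    . . . . . . . . .
    . . . . . . X X .
    . . . . . X X X .
    . . . . . . X X X
    . . . . . . . . .
    . . . . . . . . .
    . . . . . . . . .
T1:
  2·area = 25  (B↔C swapped to make it positive)
  edge (8, 11)→(8, 6): d=(0,-5) top-left  bias=+0
  edge (8, 6)→(13, 6): d=(5,0) top-left  bias=+0
  edge (13, 6)→(8, 11): d=(-5,5) right/bottom  bias=-1
    (4,3)@(9, 7): e=[5,5,15] → X
    (5,3)@(11, 7): e=[15,5,5] → X
    (6,3)@(13, 7): e=[25,5,-5] → .
    (4,4)@(9, 9): e=[5,15,5] → X
    (5,4)@(11, 9): e=[15,15,-5] → .
    (4,5)@(9, 11): e=[5,25,-5] → .
  covered (3 px):
    . . . . . . . . .
    . . . . . . . . .
    . . . . . . . . .
    . . . . X X . . .
    . . . . X . . . .
    . . . . . . . . .
    . . . . . . . . .
    . . . . . . . . .
T2:
  2·area = 80  (B↔C swapped to make it positive)
  edge (10, 0)→(16, 4): d=(6,4) right/bottom  bias=-1
  edge (16, 4)→(8, 12): d=(-8,8) right/bottom  bias=-1
  edge (8, 12)→(10, 0): d=(2,-12) top-left  bias=+0
    (5,0)@(11, 1): e=[2,64,14] → X
    (6,0)@(13, 1): e=[-6,48,38] → .
    (5,1)@(11, 3): e=[14,48,18] → X
    (6,1)@(13, 3): e=[6,32,42] → X
    (7,1)@(15, 3): e=[-2,16,66] → .
    (8,1)@(17, 3): e=[-10,0,90] → .  [on edge]
    (5,2)@(11, 5): e=[26,32,22] → X
    (7,2)@(15, 5): e=[10,0,70] → .  [on edge]
    (4,3)@(9, 7): e=[46,32,2] → X
    (6,3)@(13, 7): e=[30,0,50] → .  [on edge]
    (4,4)@(9, 9): e=[58,16,6] → X
    (5,4)@(11, 9): e=[50,0,30] → .  [on edge]
    (4,5)@(9, 11): e=[70,0,10] → .  [on edge]
    (3,6)@(7, 13): e=[90,0,-10] → .  [on edge]
    (2,7)@(5, 15): e=[110,0,-30] → .  [on edge]
  covered (8 px):
    . . . . . X . . .
    . . . . . X X . .
    . . . . . X X . .
    . . . . X X . . .
    . . . . X . . . .
    . . . . . . . . .
    . . . . . . . . .
    . . . . . . . . .
T3:
  2·area = 54
  edge (13, 13)→(0, 12): d=(-13,-1) top-left  bias=+0
  edge (0, 12)→(2, 8): d=(2,-4) top-left  bias=+0
  edge (2, 8)→(13, 13): d=(11,5) right/bottom  bias=-1
    (1,4)@(3, 9): e=[42,6,6] → X
    (2,4)@(5, 9): e=[44,14,-4] → .
    (0,5)@(1, 11): e=[14,2,38] → X
    (2,5)@(5, 11): e=[18,18,18] → X
    (3,5)@(7, 11): e=[20,26,8] → X
    (4,5)@(9, 11): e=[22,34,-2] → .
    (0,6)@(1, 13): e=[-12,6,60] → .
    (1,6)@(3, 13): e=[-10,14,50] → .
    (2,6)@(5, 13): e=[-8,22,40] → .
    (3,6)@(7, 13): e=[-6,30,30] → .
    (6,6)@(13, 13): e=[0,54,0] → .  [on edge]
  covered (5 px):
    . . . . . . . . .
    . . . . . . . . .
    . . . . . . . . .
    . . . . . . . . .
    . X . . . . . . .
    X X X X . . . . .
    . . . . . . . . .
    . . . . . . . . .
T4:
  2·area = 151  (B↔C swapped to make it positive)
  edge (0, 12)→(7, 4): d=(7,-8) top-left  bias=+0
  edge (7, 4)→(18, 13): d=(11,9) right/bottom  bias=-1
  edge (18, 13)→(0, 12): d=(-18,-1) top-left  bias=+0
    (3,2)@(7, 5): e=[7,11,133] → X
    (4,2)@(9, 5): e=[23,-7,135] → .
    (2,3)@(5, 7): e=[5,51,95] → X
    (4,3)@(9, 7): e=[37,15,99] → X
    (5,3)@(11, 7): e=[53,-3,101] → .
    (1,4)@(3, 9): e=[3,91,57] → X
    (5,4)@(11, 9): e=[67,19,65] → X
    (6,4)@(13, 9): e=[83,1,67] → X
    (7,4)@(15, 9): e=[99,-17,69] → .
    (0,5)@(1, 11): e=[1,131,19] → X
    (7,5)@(15, 11): e=[113,5,33] → X
    (8,5)@(17, 11): e=[129,-13,35] → .
  covered (18 px):
    . . . . . . . . .
    . . . . . . . . .
    . . . X . . . . .
    . . X X X . . . .
    . X X X X X X . .
    X X X X X X X X .
    . . . . . . . . .
    . . . . . . . . .

Answer: 42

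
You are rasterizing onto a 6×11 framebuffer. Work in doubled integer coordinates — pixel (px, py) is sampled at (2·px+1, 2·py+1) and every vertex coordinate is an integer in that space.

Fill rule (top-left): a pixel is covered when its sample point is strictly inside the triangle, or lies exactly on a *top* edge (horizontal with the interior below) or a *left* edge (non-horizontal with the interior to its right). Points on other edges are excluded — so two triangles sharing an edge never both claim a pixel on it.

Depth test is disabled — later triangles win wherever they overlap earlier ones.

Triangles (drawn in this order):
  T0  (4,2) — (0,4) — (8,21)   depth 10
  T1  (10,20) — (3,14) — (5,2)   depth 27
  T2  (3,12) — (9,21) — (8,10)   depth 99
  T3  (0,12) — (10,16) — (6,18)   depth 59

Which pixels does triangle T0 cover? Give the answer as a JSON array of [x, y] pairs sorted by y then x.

T0:
  2·area = 84  (B↔C swapped to make it positive)
  edge (4, 2)→(8, 21): d=(4,19) right/bottom  bias=-1
  edge (8, 21)→(0, 4): d=(-8,-17) top-left  bias=+0
  edge (0, 4)→(4, 2): d=(4,-2) top-left  bias=+0
    (1,1)@(3, 3): e=[23,59,2] → █
    (2,1)@(5, 3): e=[-15,93,6] → ·
    (0,2)@(1, 5): e=[69,9,6] → █
    (2,2)@(5, 5): e=[-7,77,14] → ·
    (0,3)@(1, 7): e=[77,-7,14] → ·
    (1,3)@(3, 7): e=[39,27,18] → █
    (2,3)@(5, 7): e=[1,61,22] → █
    (3,3)@(7, 7): e=[-37,95,26] → ·
    (1,4)@(3, 9): e=[47,11,26] → █
    (3,4)@(7, 9): e=[-29,79,34] → ·
    (1,5)@(3, 11): e=[55,-5,34] → ·
    (2,5)@(5, 11): e=[17,29,38] → █
  covered (10 px):
    · · · · · ·
    · █ · · · ·
    █ █ · · · ·
    · █ █ · · ·
    · █ █ · · ·
    · · █ · · ·
    · · █ · · ·
    · · · · · ·
    · · · █ · ·
    · · · · · ·
    · · · · · ·
T1:
  2·area = 96
  edge (10, 20)→(3, 14): d=(-7,-6) top-left  bias=+0
  edge (3, 14)→(5, 2): d=(2,-12) top-left  bias=+0
  edge (5, 2)→(10, 20): d=(5,18) right/bottom  bias=-1
    (2,1)@(5, 3): e=[89,2,5] → █
    (3,1)@(7, 3): e=[101,26,-31] → ·
    (2,2)@(5, 5): e=[75,6,15] → █
    (3,2)@(7, 5): e=[87,30,-21] → ·
    (2,3)@(5, 7): e=[61,10,25] → █
    (3,3)@(7, 7): e=[73,34,-11] → ·
    (2,4)@(5, 9): e=[47,14,35] → █
    (3,4)@(7, 9): e=[59,38,-1] → ·
    (2,5)@(5, 11): e=[33,18,45] → █
    (3,5)@(7, 11): e=[45,42,9] → █
    (4,5)@(9, 11): e=[57,66,-27] → ·
    (2,6)@(5, 13): e=[19,22,55] → █
  covered (13 px):
    · · · · · ·
    · · █ · · ·
    · · █ · · ·
    · · █ · · ·
    · · █ · · ·
    · · █ █ · ·
    · · █ █ · ·
    · · █ █ · ·
    · · · █ █ ·
    · · · · █ ·
    · · · · · ·
T2:
  2·area = 57  (B↔C swapped to make it positive)
  edge (3, 12)→(8, 10): d=(5,-2) top-left  bias=+0
  edge (8, 10)→(9, 21): d=(1,11) right/bottom  bias=-1
  edge (9, 21)→(3, 12): d=(-6,-9) top-left  bias=+0
    (0,4)@(1, 9): e=[-19,76,0] → ·  [on edge]
    (3,5)@(7, 11): e=[3,12,42] → █
    (4,5)@(9, 11): e=[7,-10,60] → ·
    (2,6)@(5, 13): e=[9,36,12] → █
    (4,6)@(9, 13): e=[17,-8,48] → ·
    (2,7)@(5, 15): e=[19,38,0] → █  [on edge]
    (4,7)@(9, 15): e=[27,-6,36] → ·
    (2,8)@(5, 17): e=[29,40,-12] → ·
    (3,8)@(7, 17): e=[33,18,6] → █
    (4,8)@(9, 17): e=[37,-4,24] → ·
    (3,9)@(7, 19): e=[43,20,-6] → ·
    (4,10)@(9, 21): e=[57,0,0] → ·  [on edge]
  covered (6 px):
    · · · · · ·
    · · · · · ·
    · · · · · ·
    · · · · · ·
    · · · · · ·
    · · · █ · ·
    · · █ █ · ·
    · · █ █ · ·
    · · · █ · ·
    · · · · · ·
    · · · · · ·
T3:
  2·area = 36
  edge (0, 12)→(10, 16): d=(10,4) right/bottom  bias=-1
  edge (10, 16)→(6, 18): d=(-4,2) right/bottom  bias=-1
  edge (6, 18)→(0, 12): d=(-6,-6) top-left  bias=+0
    (0,6)@(1, 13): e=[6,30,0] → █  [on edge]
    (1,6)@(3, 13): e=[-2,26,12] → ·
    (0,7)@(1, 15): e=[26,22,-12] → ·
    (1,7)@(3, 15): e=[18,18,0] → █  [on edge]
    (2,7)@(5, 15): e=[10,14,12] → █
    (3,7)@(7, 15): e=[2,10,24] → █
    (4,7)@(9, 15): e=[-6,6,36] → ·
    (1,8)@(3, 17): e=[38,10,-12] → ·
    (2,8)@(5, 17): e=[30,6,0] → █  [on edge]
    (4,8)@(9, 17): e=[14,-2,24] → ·
    (2,9)@(5, 19): e=[50,-2,-12] → ·
    (3,9)@(7, 19): e=[42,-6,0] → ·  [on edge]
    (4,10)@(9, 21): e=[54,-18,0] → ·  [on edge]
  covered (6 px):
    · · · · · ·
    · · · · · ·
    · · · · · ·
    · · · · · ·
    · · · · · ·
    · · · · · ·
    █ · · · · ·
    · █ █ █ · ·
    · · █ █ · ·
    · · · · · ·
    · · · · · ·

Final: [[1,1],[0,2],[1,2],[1,3],[2,3],[1,4],[2,4],[2,5],[2,6],[3,8]]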